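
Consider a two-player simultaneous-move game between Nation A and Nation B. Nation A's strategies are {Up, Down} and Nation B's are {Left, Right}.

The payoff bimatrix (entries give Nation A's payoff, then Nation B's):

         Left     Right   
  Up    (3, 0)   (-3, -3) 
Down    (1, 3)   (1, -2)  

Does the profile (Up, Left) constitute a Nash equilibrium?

At (Up, Left), Nation A earns 3; switching to Down would give 1, so Nation A has no profitable deviation.
Nation B earns 0; switching to Right would give -3, so Nation B has no profitable deviation.
Neither player can gain by a unilateral deviation, so this profile is a Nash equilibrium.

Yes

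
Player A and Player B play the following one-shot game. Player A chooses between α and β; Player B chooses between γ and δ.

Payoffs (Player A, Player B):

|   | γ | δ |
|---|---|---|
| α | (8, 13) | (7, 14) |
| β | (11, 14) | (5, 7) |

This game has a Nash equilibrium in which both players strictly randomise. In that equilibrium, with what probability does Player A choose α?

7/8

Let x be the probability that Player A plays α. In a completely mixed equilibrium, Player B must be indifferent between γ and δ.
Player B's expected payoff from γ is 13x + 14(1−x); from δ it is 14x + 7(1−x).
Setting these equal: −x + 14 = 7x + 7, so x = 7/8.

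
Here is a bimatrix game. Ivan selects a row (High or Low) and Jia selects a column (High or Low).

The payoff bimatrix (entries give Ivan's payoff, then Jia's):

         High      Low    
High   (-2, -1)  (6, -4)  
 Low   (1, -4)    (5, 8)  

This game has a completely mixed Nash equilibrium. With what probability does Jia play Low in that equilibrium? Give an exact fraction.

Let c be the probability that Jia plays High. In a completely mixed equilibrium, Ivan must be indifferent between High and Low.
Ivan's expected payoff from High is −2c + 6(1−c); from Low it is c + 5(1−c).
Setting these equal: −8c + 6 = −4c + 5, so c = 1/4.
Therefore Jia plays Low with probability 1 − 1/4 = 3/4.

3/4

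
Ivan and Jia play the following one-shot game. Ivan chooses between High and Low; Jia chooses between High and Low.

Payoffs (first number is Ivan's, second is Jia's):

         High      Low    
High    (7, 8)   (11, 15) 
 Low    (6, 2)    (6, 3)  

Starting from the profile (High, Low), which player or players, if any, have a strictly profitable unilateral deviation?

Neither

Ivan at (High, Low) earns 11; deviating to Low yields 6 — not better.
Jia earns 15; deviating to High yields 8 — not better.
Neither player can strictly improve; the profile is a Nash equilibrium.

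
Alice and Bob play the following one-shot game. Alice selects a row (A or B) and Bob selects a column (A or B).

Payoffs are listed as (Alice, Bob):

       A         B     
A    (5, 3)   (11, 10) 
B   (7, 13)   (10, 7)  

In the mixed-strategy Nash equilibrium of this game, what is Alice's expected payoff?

First find q, the probability Bob plays A, from Alice's indifference between A and B: 5q + 11(1−q) = 7q + 10(1−q), giving q = 1/3.
Since Alice is indifferent in equilibrium, Alice's expected payoff equals the payoff from either row against (1/3, 2/3). Using A: 5(1/3) + 11(2/3) = 9.

9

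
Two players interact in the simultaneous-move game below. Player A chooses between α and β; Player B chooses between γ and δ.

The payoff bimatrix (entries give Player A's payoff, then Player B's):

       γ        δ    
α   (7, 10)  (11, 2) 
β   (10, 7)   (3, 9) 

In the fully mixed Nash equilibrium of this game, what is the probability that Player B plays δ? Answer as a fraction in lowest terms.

3/11

Let q be the probability that Player B plays γ. In a completely mixed equilibrium, Player A must be indifferent between α and β.
Player A's expected payoff from α is 7q + 11(1−q); from β it is 10q + 3(1−q).
Setting these equal: −4q + 11 = 7q + 3, so q = 8/11.
Therefore Player B plays δ with probability 1 − 8/11 = 3/11.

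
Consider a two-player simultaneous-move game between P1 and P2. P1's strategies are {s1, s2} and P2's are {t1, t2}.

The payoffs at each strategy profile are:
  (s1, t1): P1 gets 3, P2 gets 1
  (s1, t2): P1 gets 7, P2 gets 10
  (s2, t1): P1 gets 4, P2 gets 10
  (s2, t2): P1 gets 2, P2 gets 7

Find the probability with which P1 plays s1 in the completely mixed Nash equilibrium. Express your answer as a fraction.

1/4

Let x be the probability that P1 plays s1. In a completely mixed equilibrium, P2 must be indifferent between t1 and t2.
P2's expected payoff from t1 is x + 10(1−x); from t2 it is 10x + 7(1−x).
Setting these equal: −9x + 10 = 3x + 7, so x = 1/4.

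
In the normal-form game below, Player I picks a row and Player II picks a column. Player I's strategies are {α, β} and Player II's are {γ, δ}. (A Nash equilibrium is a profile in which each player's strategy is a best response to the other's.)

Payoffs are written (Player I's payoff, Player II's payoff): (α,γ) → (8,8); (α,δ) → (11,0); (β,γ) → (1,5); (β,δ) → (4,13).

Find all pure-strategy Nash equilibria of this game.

(α, γ): Player I gets 8 ≥ 1 from β, and Player II gets 8 ≥ 0 from δ — Nash equilibrium.
(α, δ): Player II prefers γ (8 > 0) — not an equilibrium.
(β, γ): Player I prefers α (8 > 1); Player II prefers δ (13 > 5) — not an equilibrium.
(β, δ): Player I prefers α (11 > 4) — not an equilibrium.

(α, γ)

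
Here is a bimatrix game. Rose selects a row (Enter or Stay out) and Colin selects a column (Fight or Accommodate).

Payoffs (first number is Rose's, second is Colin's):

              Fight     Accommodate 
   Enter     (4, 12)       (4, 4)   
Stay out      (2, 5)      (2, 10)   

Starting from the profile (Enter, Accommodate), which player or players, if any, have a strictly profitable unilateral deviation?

Rose at (Enter, Accommodate) earns 4; deviating to Stay out yields 2 — not better.
Colin earns 4; deviating to Fight yields 12 — a strict improvement.
Only Colin has a strictly profitable deviation.

Colin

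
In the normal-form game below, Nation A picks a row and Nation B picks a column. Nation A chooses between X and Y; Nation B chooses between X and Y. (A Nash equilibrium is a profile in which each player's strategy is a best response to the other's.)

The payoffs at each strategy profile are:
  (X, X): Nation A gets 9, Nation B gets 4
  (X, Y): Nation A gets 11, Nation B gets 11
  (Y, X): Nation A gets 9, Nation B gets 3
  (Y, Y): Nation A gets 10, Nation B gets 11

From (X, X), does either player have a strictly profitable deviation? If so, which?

Nation A at (X, X) earns 9; deviating to Y yields 9 — not better.
Nation B earns 4; deviating to Y yields 11 — a strict improvement.
Only Nation B has a strictly profitable deviation.

Nation B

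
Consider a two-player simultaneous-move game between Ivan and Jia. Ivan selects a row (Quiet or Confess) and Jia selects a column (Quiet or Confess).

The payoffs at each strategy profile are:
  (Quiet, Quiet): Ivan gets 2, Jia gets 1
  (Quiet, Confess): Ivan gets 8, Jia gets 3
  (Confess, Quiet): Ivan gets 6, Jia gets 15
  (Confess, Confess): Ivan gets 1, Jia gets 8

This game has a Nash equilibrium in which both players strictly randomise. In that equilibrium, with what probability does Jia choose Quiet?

Let y be the probability that Jia plays Quiet. In a completely mixed equilibrium, Ivan must be indifferent between Quiet and Confess.
Ivan's expected payoff from Quiet is 2y + 8(1−y); from Confess it is 6y + (1−y).
Setting these equal: −6y + 8 = 5y + 1, so y = 7/11.

7/11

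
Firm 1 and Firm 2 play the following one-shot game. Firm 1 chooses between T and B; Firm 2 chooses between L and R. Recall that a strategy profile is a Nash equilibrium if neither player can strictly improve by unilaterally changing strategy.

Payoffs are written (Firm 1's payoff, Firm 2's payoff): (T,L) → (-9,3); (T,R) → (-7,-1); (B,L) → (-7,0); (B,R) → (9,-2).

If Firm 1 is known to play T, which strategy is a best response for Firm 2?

L

Against T, Firm 2 earns 3 from L and -1 from R.
So L is the best response.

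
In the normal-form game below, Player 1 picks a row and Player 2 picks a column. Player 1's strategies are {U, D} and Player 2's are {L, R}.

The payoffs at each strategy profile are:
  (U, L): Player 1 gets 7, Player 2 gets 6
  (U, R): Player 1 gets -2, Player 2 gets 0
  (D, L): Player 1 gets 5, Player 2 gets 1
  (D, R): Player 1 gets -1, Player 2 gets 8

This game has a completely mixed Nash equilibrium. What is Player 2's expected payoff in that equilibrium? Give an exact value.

First find x, the probability Player 1 plays U, from Player 2's indifference between L and R: 6x + (1−x) = 8(1−x), giving x = 7/13.
Since Player 2 is indifferent in equilibrium, Player 2's expected payoff equals the payoff from either column against (7/13, 6/13). Using L: 6(7/13) + (6/13) = 48/13.

48/13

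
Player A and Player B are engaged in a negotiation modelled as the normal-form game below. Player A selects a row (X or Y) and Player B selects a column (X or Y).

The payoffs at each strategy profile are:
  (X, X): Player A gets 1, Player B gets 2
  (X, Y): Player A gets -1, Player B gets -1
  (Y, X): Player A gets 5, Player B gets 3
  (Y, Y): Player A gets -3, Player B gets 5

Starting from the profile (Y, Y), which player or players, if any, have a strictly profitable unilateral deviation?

Player A at (Y, Y) earns -3; deviating to X yields -1 — a strict improvement.
Player B earns 5; deviating to X yields 3 — not better.
Only Player A has a strictly profitable deviation.

Player A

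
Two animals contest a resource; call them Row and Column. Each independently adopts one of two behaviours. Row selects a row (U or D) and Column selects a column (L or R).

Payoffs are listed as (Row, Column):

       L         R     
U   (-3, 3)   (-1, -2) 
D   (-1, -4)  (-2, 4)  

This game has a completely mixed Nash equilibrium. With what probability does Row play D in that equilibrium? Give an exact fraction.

5/13

Let x be the probability that Row plays U. In a completely mixed equilibrium, Column must be indifferent between L and R.
Column's expected payoff from L is 3x − 4(1−x); from R it is −2x + 4(1−x).
Setting these equal: 7x − 4 = −6x + 4, so x = 8/13.
Therefore Row plays D with probability 1 − 8/13 = 5/13.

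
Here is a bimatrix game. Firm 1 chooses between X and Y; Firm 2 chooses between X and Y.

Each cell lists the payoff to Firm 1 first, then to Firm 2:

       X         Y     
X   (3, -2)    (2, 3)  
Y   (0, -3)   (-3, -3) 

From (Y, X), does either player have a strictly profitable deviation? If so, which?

Firm 1 at (Y, X) earns 0; deviating to X yields 3 — a strict improvement.
Firm 2 earns -3; deviating to Y yields -3 — not better.
Only Firm 1 has a strictly profitable deviation.

Firm 1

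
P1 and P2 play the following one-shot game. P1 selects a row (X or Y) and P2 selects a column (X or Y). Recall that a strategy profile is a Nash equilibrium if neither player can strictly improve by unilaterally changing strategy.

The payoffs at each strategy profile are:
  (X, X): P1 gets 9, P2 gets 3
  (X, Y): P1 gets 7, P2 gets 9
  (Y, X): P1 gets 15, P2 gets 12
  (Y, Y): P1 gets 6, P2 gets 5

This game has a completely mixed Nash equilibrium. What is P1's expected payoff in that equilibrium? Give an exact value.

51/7

First find q, the probability P2 plays X, from P1's indifference between X and Y: 9q + 7(1−q) = 15q + 6(1−q), giving q = 1/7.
Since P1 is indifferent in equilibrium, P1's expected payoff equals the payoff from either row against (1/7, 6/7). Using X: 9(1/7) + 7(6/7) = 51/7.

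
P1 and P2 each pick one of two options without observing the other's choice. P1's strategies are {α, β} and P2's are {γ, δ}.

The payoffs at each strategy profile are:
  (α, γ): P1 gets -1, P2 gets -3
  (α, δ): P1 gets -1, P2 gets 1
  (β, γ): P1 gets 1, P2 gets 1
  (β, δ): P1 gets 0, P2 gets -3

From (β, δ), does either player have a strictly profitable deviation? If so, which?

P2

P1 at (β, δ) earns 0; deviating to α yields -1 — not better.
P2 earns -3; deviating to γ yields 1 — a strict improvement.
Only P2 has a strictly profitable deviation.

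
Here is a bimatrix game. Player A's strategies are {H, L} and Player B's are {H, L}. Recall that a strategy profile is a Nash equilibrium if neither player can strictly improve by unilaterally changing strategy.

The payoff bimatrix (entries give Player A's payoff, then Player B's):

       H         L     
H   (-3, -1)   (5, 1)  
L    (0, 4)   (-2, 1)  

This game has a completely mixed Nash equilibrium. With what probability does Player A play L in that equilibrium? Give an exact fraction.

Let r be the probability that Player A plays H. In a completely mixed equilibrium, Player B must be indifferent between H and L.
Player B's expected payoff from H is −r + 4(1−r); from L it is r + (1−r).
Setting these equal: −5r + 4 = 1, so r = 3/5.
Therefore Player A plays L with probability 1 − 3/5 = 2/5.

2/5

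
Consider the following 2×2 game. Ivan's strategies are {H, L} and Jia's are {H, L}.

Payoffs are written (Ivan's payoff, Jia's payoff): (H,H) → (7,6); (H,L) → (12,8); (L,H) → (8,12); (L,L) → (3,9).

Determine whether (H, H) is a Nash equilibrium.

No

At (H, H), Ivan earns 7; switching to L would give 8, so Ivan would deviate.
Jia earns 6; switching to L would give 8, so Jia would deviate.
Since at least one player can profitably deviate, this is not a Nash equilibrium.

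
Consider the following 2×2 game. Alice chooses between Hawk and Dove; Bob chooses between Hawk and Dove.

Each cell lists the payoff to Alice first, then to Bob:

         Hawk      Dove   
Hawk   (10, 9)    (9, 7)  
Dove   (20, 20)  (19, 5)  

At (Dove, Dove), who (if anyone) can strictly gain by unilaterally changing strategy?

Bob

Alice at (Dove, Dove) earns 19; deviating to Hawk yields 9 — not better.
Bob earns 5; deviating to Hawk yields 20 — a strict improvement.
Only Bob has a strictly profitable deviation.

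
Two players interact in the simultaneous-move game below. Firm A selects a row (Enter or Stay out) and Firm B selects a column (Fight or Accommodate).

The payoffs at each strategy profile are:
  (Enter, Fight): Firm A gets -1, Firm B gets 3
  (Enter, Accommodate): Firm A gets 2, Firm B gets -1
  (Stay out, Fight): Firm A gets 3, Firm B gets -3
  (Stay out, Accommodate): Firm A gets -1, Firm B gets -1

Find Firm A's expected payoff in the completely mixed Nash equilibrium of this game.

First find y, the probability Firm B plays Fight, from Firm A's indifference between Enter and Stay out: −y + 2(1−y) = 3y − (1−y), giving y = 3/7.
Since Firm A is indifferent in equilibrium, Firm A's expected payoff equals the payoff from either row against (3/7, 4/7). Using Enter: −(3/7) + 2(4/7) = 5/7.

5/7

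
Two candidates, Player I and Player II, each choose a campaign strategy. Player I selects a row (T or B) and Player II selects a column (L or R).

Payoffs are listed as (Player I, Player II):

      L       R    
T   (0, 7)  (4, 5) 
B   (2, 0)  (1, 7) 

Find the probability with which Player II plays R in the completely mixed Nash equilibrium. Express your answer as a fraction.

Let q be the probability that Player II plays L. In a completely mixed equilibrium, Player I must be indifferent between T and B.
Player I's expected payoff from T is 4(1−q); from B it is 2q + (1−q).
Setting these equal: −4q + 4 = q + 1, so q = 3/5.
Therefore Player II plays R with probability 1 − 3/5 = 2/5.

2/5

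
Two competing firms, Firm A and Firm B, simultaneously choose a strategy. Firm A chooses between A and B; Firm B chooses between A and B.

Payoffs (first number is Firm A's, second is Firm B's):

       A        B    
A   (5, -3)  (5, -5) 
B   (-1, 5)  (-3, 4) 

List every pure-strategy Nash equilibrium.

(A, A)

(A, A): Firm A gets 5 ≥ -1 from B, and Firm B gets -3 ≥ -5 from B — Nash equilibrium.
(A, B): Firm B prefers A (-3 > -5) — not an equilibrium.
(B, A): Firm A prefers A (5 > -1) — not an equilibrium.
(B, B): Firm A prefers A (5 > -3); Firm B prefers A (5 > 4) — not an equilibrium.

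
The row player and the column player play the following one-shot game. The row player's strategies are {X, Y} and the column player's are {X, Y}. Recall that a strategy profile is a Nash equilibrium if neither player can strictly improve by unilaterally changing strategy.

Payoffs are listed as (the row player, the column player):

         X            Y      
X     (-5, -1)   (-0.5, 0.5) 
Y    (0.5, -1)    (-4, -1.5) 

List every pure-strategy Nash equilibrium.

(X, X): the row player prefers Y (0.5 > -5); the column player prefers Y (0.5 > -1) — not an equilibrium.
(X, Y): the row player gets -0.5 ≥ -4 from Y, and the column player gets 0.5 ≥ -1 from X — Nash equilibrium.
(Y, X): the row player gets 0.5 ≥ -5 from X, and the column player gets -1 ≥ -1.5 from Y — Nash equilibrium.
(Y, Y): the row player prefers X (-0.5 > -4); the column player prefers X (-1 > -1.5) — not an equilibrium.

(X, Y) and (Y, X)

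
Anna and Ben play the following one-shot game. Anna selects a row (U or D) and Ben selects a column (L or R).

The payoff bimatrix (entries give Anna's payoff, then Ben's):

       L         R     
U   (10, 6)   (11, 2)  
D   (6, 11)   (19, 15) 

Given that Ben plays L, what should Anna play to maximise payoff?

U

Against L, Anna earns 10 from U and 6 from D.
So U is the best response.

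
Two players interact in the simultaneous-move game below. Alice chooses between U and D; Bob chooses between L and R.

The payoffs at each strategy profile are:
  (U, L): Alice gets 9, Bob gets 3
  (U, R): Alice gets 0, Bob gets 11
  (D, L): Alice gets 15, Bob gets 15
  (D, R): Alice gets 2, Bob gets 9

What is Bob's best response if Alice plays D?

Against D, Bob earns 15 from L and 9 from R.
So L is the best response.

L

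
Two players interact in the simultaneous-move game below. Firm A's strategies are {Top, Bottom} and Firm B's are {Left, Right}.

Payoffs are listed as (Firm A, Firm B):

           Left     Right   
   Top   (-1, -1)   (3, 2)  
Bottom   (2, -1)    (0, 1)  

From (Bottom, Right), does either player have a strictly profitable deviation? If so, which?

Firm A

Firm A at (Bottom, Right) earns 0; deviating to Top yields 3 — a strict improvement.
Firm B earns 1; deviating to Left yields -1 — not better.
Only Firm A has a strictly profitable deviation.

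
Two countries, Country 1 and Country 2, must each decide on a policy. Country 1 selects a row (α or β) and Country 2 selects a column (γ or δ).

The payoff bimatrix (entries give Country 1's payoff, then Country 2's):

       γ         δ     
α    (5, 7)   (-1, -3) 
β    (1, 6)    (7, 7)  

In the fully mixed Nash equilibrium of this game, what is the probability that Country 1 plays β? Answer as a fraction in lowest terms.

Let p be the probability that Country 1 plays α. In a completely mixed equilibrium, Country 2 must be indifferent between γ and δ.
Country 2's expected payoff from γ is 7p + 6(1−p); from δ it is −3p + 7(1−p).
Setting these equal: p + 6 = −10p + 7, so p = 1/11.
Therefore Country 1 plays β with probability 1 − 1/11 = 10/11.

10/11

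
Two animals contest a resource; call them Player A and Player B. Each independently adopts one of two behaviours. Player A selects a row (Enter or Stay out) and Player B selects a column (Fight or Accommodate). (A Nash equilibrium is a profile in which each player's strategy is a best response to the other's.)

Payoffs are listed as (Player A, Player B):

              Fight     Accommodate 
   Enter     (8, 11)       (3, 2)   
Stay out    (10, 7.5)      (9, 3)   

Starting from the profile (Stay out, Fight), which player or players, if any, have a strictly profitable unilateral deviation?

Player A at (Stay out, Fight) earns 10; deviating to Enter yields 8 — not better.
Player B earns 7.5; deviating to Accommodate yields 3 — not better.
Neither player can strictly improve; the profile is a Nash equilibrium.

Neither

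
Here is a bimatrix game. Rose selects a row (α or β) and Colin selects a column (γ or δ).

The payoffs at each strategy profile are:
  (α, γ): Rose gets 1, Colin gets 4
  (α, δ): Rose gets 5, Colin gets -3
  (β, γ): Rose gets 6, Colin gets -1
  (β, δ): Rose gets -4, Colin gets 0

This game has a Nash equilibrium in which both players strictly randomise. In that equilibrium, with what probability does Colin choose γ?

Let y be the probability that Colin plays γ. In a completely mixed equilibrium, Rose must be indifferent between α and β.
Rose's expected payoff from α is y + 5(1−y); from β it is 6y − 4(1−y).
Setting these equal: −4y + 5 = 10y − 4, so y = 9/14.

9/14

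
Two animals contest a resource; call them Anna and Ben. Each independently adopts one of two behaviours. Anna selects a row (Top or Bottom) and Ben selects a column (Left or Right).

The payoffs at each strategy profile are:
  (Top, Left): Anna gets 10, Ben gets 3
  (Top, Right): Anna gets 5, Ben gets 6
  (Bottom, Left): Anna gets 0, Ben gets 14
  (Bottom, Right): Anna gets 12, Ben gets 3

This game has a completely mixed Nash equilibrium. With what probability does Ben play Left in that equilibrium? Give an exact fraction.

Let y be the probability that Ben plays Left. In a completely mixed equilibrium, Anna must be indifferent between Top and Bottom.
Anna's expected payoff from Top is 10y + 5(1−y); from Bottom it is 12(1−y).
Setting these equal: 5y + 5 = −12y + 12, so y = 7/17.

7/17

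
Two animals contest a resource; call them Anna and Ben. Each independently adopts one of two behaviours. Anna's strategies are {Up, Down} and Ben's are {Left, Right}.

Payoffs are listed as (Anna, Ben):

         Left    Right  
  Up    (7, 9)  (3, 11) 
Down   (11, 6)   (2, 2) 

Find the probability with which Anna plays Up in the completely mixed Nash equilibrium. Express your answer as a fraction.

2/3

Let r be the probability that Anna plays Up. In a completely mixed equilibrium, Ben must be indifferent between Left and Right.
Ben's expected payoff from Left is 9r + 6(1−r); from Right it is 11r + 2(1−r).
Setting these equal: 3r + 6 = 9r + 2, so r = 2/3.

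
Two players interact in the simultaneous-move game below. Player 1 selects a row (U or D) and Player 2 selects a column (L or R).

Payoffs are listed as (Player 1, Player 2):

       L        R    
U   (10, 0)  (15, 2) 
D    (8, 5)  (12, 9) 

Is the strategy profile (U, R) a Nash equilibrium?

At (U, R), Player 1 earns 15; switching to D would give 12, so Player 1 has no profitable deviation.
Player 2 earns 2; switching to L would give 0, so Player 2 has no profitable deviation.
Neither player can gain by a unilateral deviation, so this profile is a Nash equilibrium.

Yes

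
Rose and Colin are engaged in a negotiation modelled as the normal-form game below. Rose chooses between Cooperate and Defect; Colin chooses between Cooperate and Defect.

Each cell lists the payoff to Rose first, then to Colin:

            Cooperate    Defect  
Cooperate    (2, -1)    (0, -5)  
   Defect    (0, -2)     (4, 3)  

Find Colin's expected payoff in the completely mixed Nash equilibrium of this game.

-13/9

First find x, the probability Rose plays Cooperate, from Colin's indifference between Cooperate and Defect: −x − 2(1−x) = −5x + 3(1−x), giving x = 5/9.
Since Colin is indifferent in equilibrium, Colin's expected payoff equals the payoff from either column against (5/9, 4/9). Using Cooperate: −(5/9) − 2(4/9) = -13/9.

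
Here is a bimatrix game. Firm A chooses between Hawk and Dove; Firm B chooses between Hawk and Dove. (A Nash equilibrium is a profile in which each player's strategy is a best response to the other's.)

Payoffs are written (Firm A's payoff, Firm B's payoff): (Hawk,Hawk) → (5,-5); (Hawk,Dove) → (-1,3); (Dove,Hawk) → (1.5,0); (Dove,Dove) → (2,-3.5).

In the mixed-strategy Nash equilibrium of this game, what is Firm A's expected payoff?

23/13

First find y, the probability Firm B plays Hawk, from Firm A's indifference between Hawk and Dove: 5y − (1−y) = 1.5y + 2(1−y), giving y = 6/13.
Since Firm A is indifferent in equilibrium, Firm A's expected payoff equals the payoff from either row against (6/13, 7/13). Using Hawk: 5(6/13) − (7/13) = 23/13.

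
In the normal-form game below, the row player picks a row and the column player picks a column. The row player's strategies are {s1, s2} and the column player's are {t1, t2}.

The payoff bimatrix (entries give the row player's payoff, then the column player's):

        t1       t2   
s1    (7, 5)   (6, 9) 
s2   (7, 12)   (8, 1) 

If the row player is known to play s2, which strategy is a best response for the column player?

Against s2, the column player earns 12 from t1 and 1 from t2.
So t1 is the best response.

t1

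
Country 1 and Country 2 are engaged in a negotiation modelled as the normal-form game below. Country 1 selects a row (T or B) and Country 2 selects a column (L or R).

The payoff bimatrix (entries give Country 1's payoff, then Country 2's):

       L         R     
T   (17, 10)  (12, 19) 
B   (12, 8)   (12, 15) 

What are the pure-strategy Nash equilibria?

(T, L): Country 2 prefers R (19 > 10) — not an equilibrium.
(T, R): Country 1 gets 12 ≥ 12 from B, and Country 2 gets 19 ≥ 10 from L — Nash equilibrium.
(B, L): Country 1 prefers T (17 > 12); Country 2 prefers R (15 > 8) — not an equilibrium.
(B, R): Country 1 gets 12 ≥ 12 from T, and Country 2 gets 15 ≥ 8 from L — Nash equilibrium.

(T, R) and (B, R)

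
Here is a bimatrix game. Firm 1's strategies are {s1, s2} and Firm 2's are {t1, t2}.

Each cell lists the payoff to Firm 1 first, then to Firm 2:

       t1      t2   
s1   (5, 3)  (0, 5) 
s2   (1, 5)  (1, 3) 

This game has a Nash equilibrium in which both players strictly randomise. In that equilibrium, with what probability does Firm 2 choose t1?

Let c be the probability that Firm 2 plays t1. In a completely mixed equilibrium, Firm 1 must be indifferent between s1 and s2.
Firm 1's expected payoff from s1 is 5c; from s2 it is c + (1−c).
Setting these equal: 5c = 1, so c = 1/5.

1/5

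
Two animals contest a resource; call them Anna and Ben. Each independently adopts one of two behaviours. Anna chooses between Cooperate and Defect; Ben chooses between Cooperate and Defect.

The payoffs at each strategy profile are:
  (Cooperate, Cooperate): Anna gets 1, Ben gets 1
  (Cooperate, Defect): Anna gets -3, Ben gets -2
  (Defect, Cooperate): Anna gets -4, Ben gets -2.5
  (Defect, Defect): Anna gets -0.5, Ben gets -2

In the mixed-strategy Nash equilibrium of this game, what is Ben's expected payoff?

First find p, the probability Anna plays Cooperate, from Ben's indifference between Cooperate and Defect: p − 2.5(1−p) = −2p − 2(1−p), giving p = 1/7.
Since Ben is indifferent in equilibrium, Ben's expected payoff equals the payoff from either column against (1/7, 6/7). Using Cooperate: (1/7) − 2.5(6/7) = -2.

-2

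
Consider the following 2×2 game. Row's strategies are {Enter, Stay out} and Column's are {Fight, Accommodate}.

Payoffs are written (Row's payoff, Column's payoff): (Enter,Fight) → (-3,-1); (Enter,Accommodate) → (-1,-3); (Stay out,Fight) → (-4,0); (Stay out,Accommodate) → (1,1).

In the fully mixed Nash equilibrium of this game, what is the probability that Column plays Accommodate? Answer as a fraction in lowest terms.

Let y be the probability that Column plays Fight. In a completely mixed equilibrium, Row must be indifferent between Enter and Stay out.
Row's expected payoff from Enter is −3y − (1−y); from Stay out it is −4y + (1−y).
Setting these equal: −2y − 1 = −5y + 1, so y = 2/3.
Therefore Column plays Accommodate with probability 1 − 2/3 = 1/3.

1/3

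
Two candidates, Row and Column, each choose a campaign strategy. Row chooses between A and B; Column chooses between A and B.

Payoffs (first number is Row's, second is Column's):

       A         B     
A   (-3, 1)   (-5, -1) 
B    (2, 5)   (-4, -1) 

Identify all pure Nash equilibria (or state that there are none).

(A, A): Row prefers B (2 > -3) — not an equilibrium.
(A, B): Row prefers B (-4 > -5); Column prefers A (1 > -1) — not an equilibrium.
(B, A): Row gets 2 ≥ -3 from A, and Column gets 5 ≥ -1 from B — Nash equilibrium.
(B, B): Column prefers A (5 > -1) — not an equilibrium.

(B, A)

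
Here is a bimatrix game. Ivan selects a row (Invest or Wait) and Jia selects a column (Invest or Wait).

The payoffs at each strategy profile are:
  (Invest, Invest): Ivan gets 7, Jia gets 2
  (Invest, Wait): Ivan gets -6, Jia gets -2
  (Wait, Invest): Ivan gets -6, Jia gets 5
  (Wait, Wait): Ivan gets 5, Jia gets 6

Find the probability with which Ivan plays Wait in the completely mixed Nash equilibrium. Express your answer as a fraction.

4/5

Let p be the probability that Ivan plays Invest. In a completely mixed equilibrium, Jia must be indifferent between Invest and Wait.
Jia's expected payoff from Invest is 2p + 5(1−p); from Wait it is −2p + 6(1−p).
Setting these equal: −3p + 5 = −8p + 6, so p = 1/5.
Therefore Ivan plays Wait with probability 1 − 1/5 = 4/5.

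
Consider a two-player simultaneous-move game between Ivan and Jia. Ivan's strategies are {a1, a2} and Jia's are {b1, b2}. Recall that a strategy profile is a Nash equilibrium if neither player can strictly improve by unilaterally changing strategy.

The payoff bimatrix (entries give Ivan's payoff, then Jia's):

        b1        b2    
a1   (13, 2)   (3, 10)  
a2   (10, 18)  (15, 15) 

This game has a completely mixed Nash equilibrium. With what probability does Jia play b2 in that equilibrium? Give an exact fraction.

1/5

Let q be the probability that Jia plays b1. In a completely mixed equilibrium, Ivan must be indifferent between a1 and a2.
Ivan's expected payoff from a1 is 13q + 3(1−q); from a2 it is 10q + 15(1−q).
Setting these equal: 10q + 3 = −5q + 15, so q = 4/5.
Therefore Jia plays b2 with probability 1 − 4/5 = 1/5.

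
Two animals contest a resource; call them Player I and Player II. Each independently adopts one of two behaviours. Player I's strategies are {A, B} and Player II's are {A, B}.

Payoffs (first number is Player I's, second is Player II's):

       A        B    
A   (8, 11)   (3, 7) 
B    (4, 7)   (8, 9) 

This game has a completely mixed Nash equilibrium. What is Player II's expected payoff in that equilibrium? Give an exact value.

25/3

First find p, the probability Player I plays A, from Player II's indifference between A and B: 11p + 7(1−p) = 7p + 9(1−p), giving p = 1/3.
Since Player II is indifferent in equilibrium, Player II's expected payoff equals the payoff from either column against (1/3, 2/3). Using A: 11(1/3) + 7(2/3) = 25/3.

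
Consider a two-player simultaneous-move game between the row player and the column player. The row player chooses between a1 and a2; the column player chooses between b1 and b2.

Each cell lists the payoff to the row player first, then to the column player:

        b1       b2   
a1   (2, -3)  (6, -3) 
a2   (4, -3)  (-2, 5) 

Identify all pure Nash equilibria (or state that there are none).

(a1, b2)

(a1, b1): the row player prefers a2 (4 > 2) — not an equilibrium.
(a1, b2): the row player gets 6 ≥ -2 from a2, and the column player gets -3 ≥ -3 from b1 — Nash equilibrium.
(a2, b1): the column player prefers b2 (5 > -3) — not an equilibrium.
(a2, b2): the row player prefers a1 (6 > -2) — not an equilibrium.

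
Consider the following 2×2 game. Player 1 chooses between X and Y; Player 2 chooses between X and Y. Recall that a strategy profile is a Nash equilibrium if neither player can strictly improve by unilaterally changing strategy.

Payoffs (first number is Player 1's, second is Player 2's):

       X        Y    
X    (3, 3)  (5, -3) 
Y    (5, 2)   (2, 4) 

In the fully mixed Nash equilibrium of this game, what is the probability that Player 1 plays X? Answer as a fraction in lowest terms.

1/4

Let p be the probability that Player 1 plays X. In a completely mixed equilibrium, Player 2 must be indifferent between X and Y.
Player 2's expected payoff from X is 3p + 2(1−p); from Y it is −3p + 4(1−p).
Setting these equal: p + 2 = −7p + 4, so p = 1/4.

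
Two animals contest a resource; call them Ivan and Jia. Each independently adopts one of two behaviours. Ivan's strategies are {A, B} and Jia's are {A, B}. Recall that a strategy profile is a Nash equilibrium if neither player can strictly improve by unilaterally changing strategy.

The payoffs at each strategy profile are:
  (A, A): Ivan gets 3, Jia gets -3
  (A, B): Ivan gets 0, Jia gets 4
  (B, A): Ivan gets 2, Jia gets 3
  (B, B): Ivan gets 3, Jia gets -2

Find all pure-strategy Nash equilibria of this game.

(A, A): Jia prefers B (4 > -3) — not an equilibrium.
(A, B): Ivan prefers B (3 > 0) — not an equilibrium.
(B, A): Ivan prefers A (3 > 2) — not an equilibrium.
(B, B): Jia prefers A (3 > -2) — not an equilibrium.

none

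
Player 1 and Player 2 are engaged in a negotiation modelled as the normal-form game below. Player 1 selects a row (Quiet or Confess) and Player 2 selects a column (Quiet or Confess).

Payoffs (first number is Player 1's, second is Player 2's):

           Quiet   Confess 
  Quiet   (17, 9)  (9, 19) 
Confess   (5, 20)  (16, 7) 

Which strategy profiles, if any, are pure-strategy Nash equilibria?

(Quiet, Quiet): Player 2 prefers Confess (19 > 9) — not an equilibrium.
(Quiet, Confess): Player 1 prefers Confess (16 > 9) — not an equilibrium.
(Confess, Quiet): Player 1 prefers Quiet (17 > 5) — not an equilibrium.
(Confess, Confess): Player 2 prefers Quiet (20 > 7) — not an equilibrium.

none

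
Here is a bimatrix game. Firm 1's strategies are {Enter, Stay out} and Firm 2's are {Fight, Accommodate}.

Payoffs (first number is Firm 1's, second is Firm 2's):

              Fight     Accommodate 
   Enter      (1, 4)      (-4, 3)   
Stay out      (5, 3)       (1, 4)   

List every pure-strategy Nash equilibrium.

(Enter, Fight): Firm 1 prefers Stay out (5 > 1) — not an equilibrium.
(Enter, Accommodate): Firm 1 prefers Stay out (1 > -4); Firm 2 prefers Fight (4 > 3) — not an equilibrium.
(Stay out, Fight): Firm 2 prefers Accommodate (4 > 3) — not an equilibrium.
(Stay out, Accommodate): Firm 1 gets 1 ≥ -4 from Enter, and Firm 2 gets 4 ≥ 3 from Fight — Nash equilibrium.

(Stay out, Accommodate)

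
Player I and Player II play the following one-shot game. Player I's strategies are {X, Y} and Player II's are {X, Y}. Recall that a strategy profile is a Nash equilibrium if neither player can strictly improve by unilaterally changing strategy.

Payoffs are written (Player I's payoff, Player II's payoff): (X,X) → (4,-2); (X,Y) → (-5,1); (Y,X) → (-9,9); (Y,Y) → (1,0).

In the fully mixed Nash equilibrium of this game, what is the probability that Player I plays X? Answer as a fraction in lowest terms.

3/4

Let p be the probability that Player I plays X. In a completely mixed equilibrium, Player II must be indifferent between X and Y.
Player II's expected payoff from X is −2p + 9(1−p); from Y it is p.
Setting these equal: −11p + 9 = p, so p = 3/4.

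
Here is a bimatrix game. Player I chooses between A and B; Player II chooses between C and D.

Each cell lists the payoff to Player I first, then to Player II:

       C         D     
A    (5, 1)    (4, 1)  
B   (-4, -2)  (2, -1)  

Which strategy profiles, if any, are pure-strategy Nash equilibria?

(A, C): Player I gets 5 ≥ -4 from B, and Player II gets 1 ≥ 1 from D — Nash equilibrium.
(A, D): Player I gets 4 ≥ 2 from B, and Player II gets 1 ≥ 1 from C — Nash equilibrium.
(B, C): Player I prefers A (5 > -4); Player II prefers D (-1 > -2) — not an equilibrium.
(B, D): Player I prefers A (4 > 2) — not an equilibrium.

(A, C) and (A, D)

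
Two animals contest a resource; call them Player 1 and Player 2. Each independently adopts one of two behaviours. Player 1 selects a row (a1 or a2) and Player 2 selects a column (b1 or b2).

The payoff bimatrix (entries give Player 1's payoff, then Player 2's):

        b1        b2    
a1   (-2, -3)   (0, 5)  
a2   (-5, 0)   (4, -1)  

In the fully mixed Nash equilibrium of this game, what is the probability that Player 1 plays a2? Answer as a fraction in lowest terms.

8/9

Let x be the probability that Player 1 plays a1. In a completely mixed equilibrium, Player 2 must be indifferent between b1 and b2.
Player 2's expected payoff from b1 is −3x; from b2 it is 5x − (1−x).
Setting these equal: −3x = 6x − 1, so x = 1/9.
Therefore Player 1 plays a2 with probability 1 − 1/9 = 8/9.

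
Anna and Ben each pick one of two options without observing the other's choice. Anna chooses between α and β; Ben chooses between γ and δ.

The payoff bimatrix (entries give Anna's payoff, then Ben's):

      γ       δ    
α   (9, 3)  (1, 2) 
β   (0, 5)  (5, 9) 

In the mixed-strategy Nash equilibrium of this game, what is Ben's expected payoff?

First find p, the probability Anna plays α, from Ben's indifference between γ and δ: 3p + 5(1−p) = 2p + 9(1−p), giving p = 4/5.
Since Ben is indifferent in equilibrium, Ben's expected payoff equals the payoff from either column against (4/5, 1/5). Using γ: 3(4/5) + 5(1/5) = 17/5.

17/5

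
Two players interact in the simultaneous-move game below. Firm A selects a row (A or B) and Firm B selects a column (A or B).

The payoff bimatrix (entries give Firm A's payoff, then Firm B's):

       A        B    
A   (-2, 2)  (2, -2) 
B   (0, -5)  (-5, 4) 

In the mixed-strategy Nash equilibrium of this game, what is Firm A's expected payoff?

First find y, the probability Firm B plays A, from Firm A's indifference between A and B: −2y + 2(1−y) = −5(1−y), giving y = 7/9.
Since Firm A is indifferent in equilibrium, Firm A's expected payoff equals the payoff from either row against (7/9, 2/9). Using A: −2(7/9) + 2(2/9) = -10/9.

-10/9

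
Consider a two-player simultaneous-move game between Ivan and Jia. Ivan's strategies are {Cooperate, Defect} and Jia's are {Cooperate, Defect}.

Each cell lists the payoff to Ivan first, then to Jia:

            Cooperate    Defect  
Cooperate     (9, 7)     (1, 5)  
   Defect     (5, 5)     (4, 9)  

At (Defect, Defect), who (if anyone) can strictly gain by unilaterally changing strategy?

Neither

Ivan at (Defect, Defect) earns 4; deviating to Cooperate yields 1 — not better.
Jia earns 9; deviating to Cooperate yields 5 — not better.
Neither player can strictly improve; the profile is a Nash equilibrium.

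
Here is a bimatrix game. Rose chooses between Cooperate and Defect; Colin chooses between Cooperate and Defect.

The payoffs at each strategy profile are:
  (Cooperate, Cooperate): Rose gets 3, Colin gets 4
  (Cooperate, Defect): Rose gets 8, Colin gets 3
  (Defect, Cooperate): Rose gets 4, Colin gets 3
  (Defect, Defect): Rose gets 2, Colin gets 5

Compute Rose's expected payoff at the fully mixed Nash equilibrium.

First find y, the probability Colin plays Cooperate, from Rose's indifference between Cooperate and Defect: 3y + 8(1−y) = 4y + 2(1−y), giving y = 6/7.
Since Rose is indifferent in equilibrium, Rose's expected payoff equals the payoff from either row against (6/7, 1/7). Using Cooperate: 3(6/7) + 8(1/7) = 26/7.

26/7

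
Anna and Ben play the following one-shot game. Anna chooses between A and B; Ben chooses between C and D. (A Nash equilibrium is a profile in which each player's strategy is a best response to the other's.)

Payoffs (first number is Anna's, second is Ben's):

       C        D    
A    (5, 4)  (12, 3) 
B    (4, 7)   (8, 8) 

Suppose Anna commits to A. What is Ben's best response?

C

Against A, Ben earns 4 from C and 3 from D.
So C is the best response.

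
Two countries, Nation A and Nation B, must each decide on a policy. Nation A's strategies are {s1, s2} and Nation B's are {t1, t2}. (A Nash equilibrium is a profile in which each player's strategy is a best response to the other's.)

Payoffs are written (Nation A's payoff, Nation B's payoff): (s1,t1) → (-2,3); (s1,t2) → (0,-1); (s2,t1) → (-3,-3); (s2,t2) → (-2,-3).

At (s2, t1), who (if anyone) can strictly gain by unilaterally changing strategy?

Nation A

Nation A at (s2, t1) earns -3; deviating to s1 yields -2 — a strict improvement.
Nation B earns -3; deviating to t2 yields -3 — not better.
Only Nation A has a strictly profitable deviation.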